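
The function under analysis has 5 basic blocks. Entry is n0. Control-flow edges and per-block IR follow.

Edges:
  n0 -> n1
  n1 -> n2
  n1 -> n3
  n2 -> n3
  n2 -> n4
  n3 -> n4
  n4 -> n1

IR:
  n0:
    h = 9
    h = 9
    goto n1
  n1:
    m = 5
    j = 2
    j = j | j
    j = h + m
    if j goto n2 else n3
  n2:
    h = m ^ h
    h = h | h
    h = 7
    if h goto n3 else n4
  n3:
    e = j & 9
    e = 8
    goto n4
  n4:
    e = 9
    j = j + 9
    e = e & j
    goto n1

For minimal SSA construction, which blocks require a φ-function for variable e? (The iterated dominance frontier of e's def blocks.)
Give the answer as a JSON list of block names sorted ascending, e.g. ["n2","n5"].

Answer: ["n1", "n4"]

Derivation:
idom tree: n1←n0 n2←n1 n3←n1 n4←n1
Dom∩ at merges:
  n1: preds {n0,n4}: {n0} ∩ {n0,n1,n4} = {n0}; idom=n0
  n3: preds {n1,n2}: {n0,n1} ∩ {n0,n1,n2} = {n0,n1}; idom=n1
  n4: preds {n2,n3}: {n0,n1,n2} ∩ {n0,n1,n3} = {n0,n1}; idom=n1

DF walk-up:
  join n1 pred n0: · stop@n0
  join n1 pred n4: n4→n1 stop@n0
  join n3 pred n1: · stop@n1
  join n3 pred n2: n2 stop@n1
  join n4 pred n2: n2 stop@n1
  join n4 pred n3: n3 stop@n1
  n0 → ∅
  n1 → {n1}
  n2 → {n3,n4}
  n3 → {n4}
  n4 → {n1}

φ for e: defs {n3,n4}
  DF⁺ = {n1,n4}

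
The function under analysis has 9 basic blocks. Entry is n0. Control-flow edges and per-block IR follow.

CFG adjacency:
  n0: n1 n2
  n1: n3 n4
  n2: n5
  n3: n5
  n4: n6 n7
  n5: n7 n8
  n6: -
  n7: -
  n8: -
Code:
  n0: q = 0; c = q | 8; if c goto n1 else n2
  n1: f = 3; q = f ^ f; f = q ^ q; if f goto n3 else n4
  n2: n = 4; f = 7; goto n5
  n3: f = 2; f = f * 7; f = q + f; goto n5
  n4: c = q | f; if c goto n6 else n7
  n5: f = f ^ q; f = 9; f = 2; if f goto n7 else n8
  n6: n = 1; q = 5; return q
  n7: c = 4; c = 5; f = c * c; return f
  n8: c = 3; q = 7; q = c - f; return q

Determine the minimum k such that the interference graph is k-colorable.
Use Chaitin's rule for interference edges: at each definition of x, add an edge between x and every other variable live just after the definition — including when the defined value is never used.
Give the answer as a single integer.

def/use:
  n0 def {c,q} use ∅
  n1 def {f,q} use ∅
  n2 def {f,n} use ∅
  n3 def {f} use {q}
  n4 def {c} use {f,q}
  n5 def {f} use {f,q}
  n6 def {n,q} use ∅
  n7 def {c,f} use ∅
  n8 def {c,q} use {f}

Liveness:
  n0: in=∅ out={q}
  n1: in=∅ out={f,q}
  n2: in={q} out={f,q}
  n3: in={q} out={f,q}
  n4: in={f,q} out=∅
  n5: in={f,q} out={f}
  n6: in=∅ out=∅
  n7: in=∅ out=∅
  n8: in={f} out=∅

Interference:
  c↔{f,q}
  f↔{c,q}
  n↔{q}
  q↔{c,f,n}

Registers:
  lower bound: {c,f,q} mutually conflict ⇒ χ ≥ 3
  3-colouring: c0={q}  c1={c,n}  c2={f}
  χ = 3

Answer: 3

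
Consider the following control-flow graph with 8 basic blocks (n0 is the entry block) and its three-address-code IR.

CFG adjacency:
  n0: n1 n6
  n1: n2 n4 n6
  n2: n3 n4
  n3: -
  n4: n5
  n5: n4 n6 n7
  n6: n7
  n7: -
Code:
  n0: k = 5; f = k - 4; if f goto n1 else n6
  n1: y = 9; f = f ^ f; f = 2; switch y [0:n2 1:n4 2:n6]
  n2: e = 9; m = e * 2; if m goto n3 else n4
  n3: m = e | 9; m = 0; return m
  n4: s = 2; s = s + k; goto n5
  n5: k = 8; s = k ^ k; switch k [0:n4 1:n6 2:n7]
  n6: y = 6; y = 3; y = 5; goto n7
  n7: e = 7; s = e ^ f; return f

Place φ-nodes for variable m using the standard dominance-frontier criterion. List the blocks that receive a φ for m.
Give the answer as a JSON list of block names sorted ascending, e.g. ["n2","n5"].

idom tree: n1←n0 n2←n1 n3←n2 n4←n1 n5←n4 n6←n0 n7←n0
Join-block Dom:
  n4: preds {n1,n2,n5}: {n0,n1} ∩ {n0,n1,n2} ∩ {n0,n1,n4,n5} = {n0,n1}; idom=n1
  n6: preds {n0,n1,n5}: {n0} ∩ {n0,n1} ∩ {n0,n1,n4,n5} = {n0}; idom=n0
  n7: preds {n5,n6}: {n0,n1,n4,n5} ∩ {n0,n6} = {n0}; idom=n0

DF walk-up:
  join n4 pred n1: · stop@n1
  join n4 pred n2: n2 stop@n1
  join n4 pred n5: n5→n4 stop@n1
  join n6 pred n0: · stop@n0
  join n6 pred n1: n1 stop@n0
  join n6 pred n5: n5→n4→n1 stop@n0
  join n7 pred n5: n5→n4→n1 stop@n0
  join n7 pred n6: n6 stop@n0
  DF(n0)=∅
  DF(n1)={n6,n7}
  DF(n2)={n4}
  DF(n3)=∅
  DF(n4)={n4,n6,n7}
  DF(n5)={n4,n6,n7}
  DF(n6)={n7}
  DF(n7)=∅

φ for m: defs {n2,n3}
  DF⁺ = {n4,n6,n7}

Answer: ["n4", "n6", "n7"]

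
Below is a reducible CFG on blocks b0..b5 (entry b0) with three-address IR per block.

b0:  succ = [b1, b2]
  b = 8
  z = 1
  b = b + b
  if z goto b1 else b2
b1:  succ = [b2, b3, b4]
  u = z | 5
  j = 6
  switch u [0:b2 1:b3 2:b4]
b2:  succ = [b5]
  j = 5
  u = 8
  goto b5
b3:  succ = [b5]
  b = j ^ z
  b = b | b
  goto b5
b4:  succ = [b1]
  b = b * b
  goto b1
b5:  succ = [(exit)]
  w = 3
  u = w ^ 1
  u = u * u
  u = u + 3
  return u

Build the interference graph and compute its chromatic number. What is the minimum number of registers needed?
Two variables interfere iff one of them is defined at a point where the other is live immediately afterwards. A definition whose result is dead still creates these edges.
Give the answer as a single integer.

Answer: 4

Derivation:
def/use:
  b0: def={b,z} ue=∅
  b1: def={j,u} ue={z}
  b2: def={j,u} ue=∅
  b3: def={b} ue={j,z}
  b4: def={b} ue={b}
  b5: def={u,w} ue=∅

Backward fixpoint:
  b0 li=∅ lo={b,z}
  b1 li={b,z} lo={b,j,z}
  b2 li=∅ lo=∅
  b3 li={j,z} lo=∅
  b4 li={b,z} lo={b,z}
  b5 li=∅ lo=∅

Interfere edges:
  b — {j,u,z}
  j — {b,u,z}
  u — {b,j,z}
  w — ∅
  z — {b,j,u}

Chromatic number:
  {b,j,u,z} pairwise interfere (4-clique) ⇒ χ ≥ 4
  assign b→r0 j→r1 u→r2 w→r0 z→r3 — no edge inside a register ⇒ χ ≤ 4
  χ = 4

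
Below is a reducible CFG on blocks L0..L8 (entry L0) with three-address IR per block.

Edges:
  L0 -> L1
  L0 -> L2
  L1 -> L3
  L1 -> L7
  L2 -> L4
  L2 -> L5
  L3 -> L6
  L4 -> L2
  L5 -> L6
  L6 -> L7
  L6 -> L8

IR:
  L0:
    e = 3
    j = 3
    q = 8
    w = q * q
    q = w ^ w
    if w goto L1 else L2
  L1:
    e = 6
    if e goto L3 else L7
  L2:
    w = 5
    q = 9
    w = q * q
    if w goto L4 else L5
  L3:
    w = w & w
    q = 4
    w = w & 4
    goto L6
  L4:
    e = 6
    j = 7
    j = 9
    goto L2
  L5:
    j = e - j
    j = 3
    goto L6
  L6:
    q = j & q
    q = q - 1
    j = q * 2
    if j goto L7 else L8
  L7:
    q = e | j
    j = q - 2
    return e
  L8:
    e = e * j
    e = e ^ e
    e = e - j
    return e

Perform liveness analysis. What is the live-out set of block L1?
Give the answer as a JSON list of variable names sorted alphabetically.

def/use:
  L0 def {e,j,q,w} use ∅
  L1 def {e} use ∅
  L2 def {q,w} use ∅
  L3 def {q,w} use {w}
  L4 def {e,j} use ∅
  L5 def {j} use {e,j}
  L6 def {j,q} use {j,q}
  L7 def {j,q} use {e,j}
  L8 def {e} use {e,j}

Live sets:
  L0: in=∅ out={e,j,w}
  L1: in={j,w} out={e,j,w}
  L2: in={e,j} out={e,j,q}
  L3: in={e,j,w} out={e,j,q}
  L4: in=∅ out={e,j}
  L5: in={e,j,q} out={e,j,q}
  L6: in={e,j,q} out={e,j}
  L7: in={e,j} out=∅
  L8: in={e,j} out=∅

live-out(L1) = ["e", "j", "w"]

Answer: ["e", "j", "w"]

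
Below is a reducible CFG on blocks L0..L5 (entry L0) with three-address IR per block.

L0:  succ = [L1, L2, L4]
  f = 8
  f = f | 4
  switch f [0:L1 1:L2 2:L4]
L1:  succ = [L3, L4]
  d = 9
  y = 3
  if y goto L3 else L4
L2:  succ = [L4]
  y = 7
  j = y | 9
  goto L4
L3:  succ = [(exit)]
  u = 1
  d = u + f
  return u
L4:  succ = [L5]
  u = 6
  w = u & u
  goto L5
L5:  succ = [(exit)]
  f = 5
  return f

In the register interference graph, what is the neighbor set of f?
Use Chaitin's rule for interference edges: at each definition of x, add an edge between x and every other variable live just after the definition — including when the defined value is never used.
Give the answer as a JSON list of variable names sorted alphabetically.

Block summaries:
  L0: {f} / ∅
  L1: {d,y} / ∅
  L2: {j,y} / ∅
  L3: {d,u} / {f}
  L4: {u,w} / ∅
  L5: {f} / ∅

Live sets:
  live L0: ∅→{f}
  live L1: {f}→{f}
  live L2: ∅→∅
  live L3: {f}→∅
  live L4: ∅→∅
  live L5: ∅→∅

Interfere edges:
  d — {f,u}
  f — {d,u,y}
  j — ∅
  u — {d,f}
  w — ∅
  y — {f}

N(f) = ["d", "u", "y"]

Answer: ["d", "u", "y"]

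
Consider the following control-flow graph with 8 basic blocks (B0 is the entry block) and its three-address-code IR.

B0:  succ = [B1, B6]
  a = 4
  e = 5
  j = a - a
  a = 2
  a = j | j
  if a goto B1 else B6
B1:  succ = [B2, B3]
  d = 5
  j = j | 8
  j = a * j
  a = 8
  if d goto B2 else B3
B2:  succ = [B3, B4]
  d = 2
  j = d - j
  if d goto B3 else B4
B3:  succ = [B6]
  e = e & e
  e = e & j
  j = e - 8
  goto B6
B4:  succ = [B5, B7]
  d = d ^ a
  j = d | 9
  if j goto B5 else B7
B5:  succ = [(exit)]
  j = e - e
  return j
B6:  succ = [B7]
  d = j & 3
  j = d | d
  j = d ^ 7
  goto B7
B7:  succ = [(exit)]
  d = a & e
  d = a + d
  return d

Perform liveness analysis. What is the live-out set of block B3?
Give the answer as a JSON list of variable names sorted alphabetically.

Block summaries:
  B0: {a,e,j} / ∅
  B1: {a,d,j} / {a,j}
  B2: {d,j} / {j}
  B3: {e,j} / {e,j}
  B4: {d,j} / {a,d}
  B5: {j} / {e}
  B6: {d,j} / {j}
  B7: {d} / {a,e}

Backward fixpoint:
  B0 li=∅ lo={a,e,j}
  B1 li={a,e,j} lo={a,e,j}
  B2 li={a,e,j} lo={a,d,e,j}
  B3 li={a,e,j} lo={a,e,j}
  B4 li={a,d,e} lo={a,e}
  B5 li={e} lo=∅
  B6 li={a,e,j} lo={a,e}
  B7 li={a,e} lo=∅

live-out(B3) = ["a", "e", "j"]

Answer: ["a", "e", "j"]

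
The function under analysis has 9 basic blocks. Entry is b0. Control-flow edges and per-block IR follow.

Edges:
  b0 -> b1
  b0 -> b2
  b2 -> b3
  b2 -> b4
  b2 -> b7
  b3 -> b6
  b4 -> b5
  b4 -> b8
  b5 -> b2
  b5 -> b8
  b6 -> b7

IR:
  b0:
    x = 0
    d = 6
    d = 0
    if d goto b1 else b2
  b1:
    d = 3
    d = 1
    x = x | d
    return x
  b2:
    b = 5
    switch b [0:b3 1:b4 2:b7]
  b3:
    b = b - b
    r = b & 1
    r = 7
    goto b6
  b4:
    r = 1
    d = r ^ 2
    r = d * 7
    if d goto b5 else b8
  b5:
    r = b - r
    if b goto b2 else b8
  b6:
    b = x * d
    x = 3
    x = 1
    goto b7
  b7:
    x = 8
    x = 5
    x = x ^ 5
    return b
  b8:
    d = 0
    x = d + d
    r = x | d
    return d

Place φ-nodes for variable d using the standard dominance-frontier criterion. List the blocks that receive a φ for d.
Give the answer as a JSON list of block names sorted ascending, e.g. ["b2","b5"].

idom tree: b1←b0 b2←b0 b3←b2 b4←b2 b5←b4 b6←b3 b7←b2 b8←b4
Dom∩ at merges:
  b2: preds {b0,b5}: {b0} ∩ {b0,b2,b4,b5} = {b0}; idom=b0
  b7: preds {b2,b6}: {b0,b2} ∩ {b0,b2,b3,b6} = {b0,b2}; idom=b2
  b8: preds {b4,b5}: {b0,b2,b4} ∩ {b0,b2,b4,b5} = {b0,b2,b4}; idom=b4

Frontier:
  b2←b0: walk · to b0
  b2←b5: walk b5→b4→b2 to b0
  b7←b2: walk · to b2
  b7←b6: walk b6→b3 to b2
  b8←b4: walk · to b4
  b8←b5: walk b5 to b4
  b0: DF=∅
  b1: DF=∅
  b2: DF={b2}
  b3: DF={b7}
  b4: DF={b2}
  b5: DF={b2,b8}
  b6: DF={b7}
  b7: DF=∅
  b8: DF=∅

φ for d: defs {b0,b1,b4,b8}
  DF⁺ = {b2}

Answer: ["b2"]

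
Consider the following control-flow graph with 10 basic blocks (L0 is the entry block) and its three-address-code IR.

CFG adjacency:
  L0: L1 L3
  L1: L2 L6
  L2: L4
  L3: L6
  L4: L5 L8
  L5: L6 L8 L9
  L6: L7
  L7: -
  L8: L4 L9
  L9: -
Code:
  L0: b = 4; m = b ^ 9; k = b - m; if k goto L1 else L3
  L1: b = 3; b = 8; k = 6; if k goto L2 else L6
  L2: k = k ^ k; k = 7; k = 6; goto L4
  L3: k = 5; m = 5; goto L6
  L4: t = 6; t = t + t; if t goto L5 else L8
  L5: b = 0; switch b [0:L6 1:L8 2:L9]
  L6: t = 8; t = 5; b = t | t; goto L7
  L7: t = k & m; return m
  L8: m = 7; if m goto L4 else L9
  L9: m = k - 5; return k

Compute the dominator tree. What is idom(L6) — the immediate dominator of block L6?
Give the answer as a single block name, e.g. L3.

Answer: L0

Working:
idom tree: L1←L0 L2←L1 L3←L0 L4←L2 L5←L4 L6←L0 L7←L6 L8←L4 L9←L4
Dom at joins:
  L4: preds {L2,L8}: {L0,L1,L2} ∩ {L0,L1,L2,L4,L8} = {L0,L1,L2}; idom=L2
  L6: preds {L1,L3,L5}: {L0,L1} ∩ {L0,L3} ∩ {L0,L1,L2,L4,L5} = {L0}; idom=L0
  L8: preds {L4,L5}: {L0,L1,L2,L4} ∩ {L0,L1,L2,L4,L5} = {L0,L1,L2,L4}; idom=L4
  L9: preds {L5,L8}: {L0,L1,L2,L4,L5} ∩ {L0,L1,L2,L4,L8} = {L0,L1,L2,L4}; idom=L4

idom(L6) = L0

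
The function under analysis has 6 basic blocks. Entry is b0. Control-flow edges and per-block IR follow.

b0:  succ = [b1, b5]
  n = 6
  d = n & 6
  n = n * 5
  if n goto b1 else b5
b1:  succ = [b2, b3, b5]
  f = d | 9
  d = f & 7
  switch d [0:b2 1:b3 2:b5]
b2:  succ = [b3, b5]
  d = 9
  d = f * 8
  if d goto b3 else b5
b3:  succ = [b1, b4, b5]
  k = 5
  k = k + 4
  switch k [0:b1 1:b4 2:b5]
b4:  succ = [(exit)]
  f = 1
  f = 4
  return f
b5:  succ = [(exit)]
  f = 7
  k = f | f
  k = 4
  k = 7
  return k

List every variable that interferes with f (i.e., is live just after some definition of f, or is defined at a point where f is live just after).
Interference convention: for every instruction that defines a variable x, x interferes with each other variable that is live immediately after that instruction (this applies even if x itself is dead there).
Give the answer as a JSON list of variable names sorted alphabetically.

Answer: ["d"]

Derivation:
Per-block:
  b0 def {d,n} use ∅
  b1 def {d,f} use {d}
  b2 def {d} use {f}
  b3 def {k} use ∅
  b4 def {f} use ∅
  b5 def {f,k} use ∅

Liveness:
  b0: in=∅ out={d}
  b1: in={d} out={d,f}
  b2: in={f} out={d}
  b3: in={d} out={d}
  b4: in=∅ out=∅
  b5: in=∅ out=∅

Interference:
  d — {f,k,n}
  f — {d}
  k — {d}
  n — {d}

N(f) = ["d"]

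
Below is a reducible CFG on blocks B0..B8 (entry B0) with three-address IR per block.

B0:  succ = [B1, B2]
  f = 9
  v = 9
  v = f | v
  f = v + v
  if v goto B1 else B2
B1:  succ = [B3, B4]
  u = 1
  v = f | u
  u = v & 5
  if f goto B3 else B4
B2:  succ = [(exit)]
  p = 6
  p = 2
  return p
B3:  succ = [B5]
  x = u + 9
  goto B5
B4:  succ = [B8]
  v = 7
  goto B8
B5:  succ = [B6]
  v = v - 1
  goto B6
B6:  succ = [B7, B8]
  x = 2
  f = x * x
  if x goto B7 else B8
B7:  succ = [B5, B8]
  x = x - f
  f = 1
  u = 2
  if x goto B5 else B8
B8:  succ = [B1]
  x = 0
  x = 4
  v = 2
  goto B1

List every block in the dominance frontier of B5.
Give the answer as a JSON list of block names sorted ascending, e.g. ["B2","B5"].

Answer: ["B5", "B8"]

Analysis:
idom tree: B1←B0 B2←B0 B3←B1 B4←B1 B5←B3 B6←B5 B7←B6 B8←B1
Join-block Dom:
  B1: preds {B0,B8}: {B0} ∩ {B0,B1,B8} = {B0}; idom=B0
  B5: preds {B3,B7}: {B0,B1,B3} ∩ {B0,B1,B3,B5,B6,B7} = {B0,B1,B3}; idom=B3
  B8: preds {B4,B6,B7}: {B0,B1,B4} ∩ {B0,B1,B3,B5,B6} ∩ {B0,B1,B3,B5,B6,B7} = {B0,B1}; idom=B1

DF walk-up:
  B1←B0: walk · to B0
  B1←B8: walk B8→B1 to B0
  B5←B3: walk · to B3
  B5←B7: walk B7→B6→B5 to B3
  B8←B4: walk B4 to B1
  B8←B6: walk B6→B5→B3 to B1
  B8←B7: walk B7→B6→B5→B3 to B1
  B0 → ∅
  B1 → {B1}
  B2 → ∅
  B3 → {B8}
  B4 → {B8}
  B5 → {B5,B8}
  B6 → {B5,B8}
  B7 → {B5,B8}
  B8 → {B1}

DF(B5) = ["B5", "B8"]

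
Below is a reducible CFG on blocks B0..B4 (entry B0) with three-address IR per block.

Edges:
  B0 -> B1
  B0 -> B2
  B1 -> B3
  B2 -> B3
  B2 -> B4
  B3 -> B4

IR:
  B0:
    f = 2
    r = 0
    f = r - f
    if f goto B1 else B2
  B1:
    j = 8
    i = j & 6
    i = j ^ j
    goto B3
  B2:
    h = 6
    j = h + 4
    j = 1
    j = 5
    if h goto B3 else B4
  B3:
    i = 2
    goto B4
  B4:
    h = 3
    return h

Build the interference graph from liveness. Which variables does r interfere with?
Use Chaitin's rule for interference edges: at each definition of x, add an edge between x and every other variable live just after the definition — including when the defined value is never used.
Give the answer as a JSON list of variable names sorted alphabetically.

Answer: ["f"]

Derivation:
Block summaries:
  B0 def {f,r} use ∅
  B1 def {i,j} use ∅
  B2 def {h,j} use ∅
  B3 def {i} use ∅
  B4 def {h} use ∅

Live sets:
  live B0: ∅→∅
  live B1: ∅→∅
  live B2: ∅→∅
  live B3: ∅→∅
  live B4: ∅→∅

Interfere edges:
  f: {r}
  h: {j}
  i: {j}
  j: {h,i}
  r: {f}

N(r) = ["f"]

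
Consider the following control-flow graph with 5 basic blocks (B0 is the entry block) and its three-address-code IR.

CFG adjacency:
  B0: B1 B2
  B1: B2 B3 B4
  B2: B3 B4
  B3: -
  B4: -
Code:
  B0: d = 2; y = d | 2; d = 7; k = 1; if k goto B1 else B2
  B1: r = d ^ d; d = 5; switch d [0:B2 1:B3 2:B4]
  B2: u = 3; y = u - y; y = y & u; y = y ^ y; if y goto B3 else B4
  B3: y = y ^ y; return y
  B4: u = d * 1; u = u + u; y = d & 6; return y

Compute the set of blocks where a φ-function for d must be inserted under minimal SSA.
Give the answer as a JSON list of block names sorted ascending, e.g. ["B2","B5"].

idom tree: B1←B0 B2←B0 B3←B0 B4←B0
Dom at joins:
  B2: preds {B0,B1}: {B0} ∩ {B0,B1} = {B0}; idom=B0
  B3: preds {B1,B2}: {B0,B1} ∩ {B0,B2} = {B0}; idom=B0
  B4: preds {B1,B2}: {B0,B1} ∩ {B0,B2} = {B0}; idom=B0

Frontier:
  join B2 pred B0: · stop@B0
  join B2 pred B1: B1 stop@B0
  join B3 pred B1: B1 stop@B0
  join B3 pred B2: B2 stop@B0
  join B4 pred B1: B1 stop@B0
  join B4 pred B2: B2 stop@B0
  B0 → ∅
  B1 → {B2,B3,B4}
  B2 → {B3,B4}
  B3 → ∅
  B4 → ∅

φ for d: defs {B0,B1}
  DF⁺ = {B2,B3,B4}

Answer: ["B2", "B3", "B4"]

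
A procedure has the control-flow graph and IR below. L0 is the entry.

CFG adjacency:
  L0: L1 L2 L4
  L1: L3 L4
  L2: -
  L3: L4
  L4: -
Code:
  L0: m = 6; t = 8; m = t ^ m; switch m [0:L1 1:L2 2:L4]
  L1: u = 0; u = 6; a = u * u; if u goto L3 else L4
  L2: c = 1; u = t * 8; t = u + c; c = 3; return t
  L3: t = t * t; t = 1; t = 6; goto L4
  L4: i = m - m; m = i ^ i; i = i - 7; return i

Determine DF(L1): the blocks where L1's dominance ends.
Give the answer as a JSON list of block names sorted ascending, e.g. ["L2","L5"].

Answer: ["L4"]

Analysis:
idom tree: L1←L0 L2←L0 L3←L1 L4←L0
Join-block Dom:
  L4: preds {L0,L1,L3}: {L0} ∩ {L0,L1} ∩ {L0,L1,L3} = {L0}; idom=L0

Frontier:
  join L4 pred L0: · stop@L0
  join L4 pred L1: L1 stop@L0
  join L4 pred L3: L3→L1 stop@L0
  DF(L0)=∅
  DF(L1)={L4}
  DF(L2)=∅
  DF(L3)={L4}
  DF(L4)=∅

DF(L1) = ["L4"]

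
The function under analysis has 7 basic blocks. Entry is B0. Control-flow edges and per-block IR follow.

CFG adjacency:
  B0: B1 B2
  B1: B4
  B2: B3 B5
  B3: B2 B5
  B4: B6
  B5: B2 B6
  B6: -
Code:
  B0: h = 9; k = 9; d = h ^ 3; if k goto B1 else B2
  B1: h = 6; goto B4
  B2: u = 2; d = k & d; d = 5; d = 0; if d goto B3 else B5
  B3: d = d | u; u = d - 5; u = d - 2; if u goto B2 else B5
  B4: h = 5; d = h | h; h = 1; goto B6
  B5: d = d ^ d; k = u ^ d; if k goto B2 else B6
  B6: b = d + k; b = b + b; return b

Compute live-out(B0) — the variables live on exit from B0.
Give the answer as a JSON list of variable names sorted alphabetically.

Answer: ["d", "k"]

Working:
Block summaries:
  B0: def={d,h,k} ue=∅
  B1: def={h} ue=∅
  B2: def={d,u} ue={d,k}
  B3: def={d,u} ue={d,u}
  B4: def={d,h} ue=∅
  B5: def={d,k} ue={d,u}
  B6: def={b} ue={d,k}

Live sets:
  live B0: ∅→{d,k}
  live B1: {k}→{k}
  live B2: {d,k}→{d,k,u}
  live B3: {d,k,u}→{d,k,u}
  live B4: {k}→{d,k}
  live B5: {d,u}→{d,k}
  live B6: {d,k}→∅

live-out(B0) = ["d", "k"]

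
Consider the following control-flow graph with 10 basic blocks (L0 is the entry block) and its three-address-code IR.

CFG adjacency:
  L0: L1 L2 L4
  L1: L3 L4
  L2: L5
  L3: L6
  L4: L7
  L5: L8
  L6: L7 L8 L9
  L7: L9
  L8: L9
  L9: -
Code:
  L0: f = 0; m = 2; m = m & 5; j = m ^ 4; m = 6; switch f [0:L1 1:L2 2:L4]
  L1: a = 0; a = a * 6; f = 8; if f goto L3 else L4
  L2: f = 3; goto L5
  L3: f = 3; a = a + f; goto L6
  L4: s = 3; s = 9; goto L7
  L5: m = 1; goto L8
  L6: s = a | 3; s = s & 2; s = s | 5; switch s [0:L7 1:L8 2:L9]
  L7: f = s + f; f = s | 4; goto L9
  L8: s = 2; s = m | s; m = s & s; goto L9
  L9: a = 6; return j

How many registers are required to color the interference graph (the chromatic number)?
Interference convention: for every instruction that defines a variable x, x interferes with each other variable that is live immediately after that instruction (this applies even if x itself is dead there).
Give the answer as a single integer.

Answer: 4

Working:
Per-block:
  L0 def {f,j,m} use ∅
  L1 def {a,f} use ∅
  L2 def {f} use ∅
  L3 def {a,f} use {a}
  L4 def {s} use ∅
  L5 def {m} use ∅
  L6 def {s} use {a}
  L7 def {f} use {f,s}
  L8 def {m,s} use {m}
  L9 def {a} use {j}

Live sets:
  L0 li=∅ lo={f,j,m}
  L1 li={j,m} lo={a,f,j,m}
  L2 li={j} lo={j}
  L3 li={a,j,m} lo={a,f,j,m}
  L4 li={f,j} lo={f,j,s}
  L5 li={j} lo={j,m}
  L6 li={a,f,j,m} lo={f,j,m,s}
  L7 li={f,j,s} lo={j}
  L8 li={j,m} lo={j}
  L9 li={j} lo=∅

Conflict graph:
  a — {f,j,m}
  f — {a,j,m,s}
  j — {a,f,m,s}
  m — {a,f,j,s}
  s — {f,j,m}

Chromatic number:
  {a,f,j,m} pairwise interfere (4-clique) ⇒ χ ≥ 4
  4-colouring: c0={f}  c1={j}  c2={m}  c3={a,s}
  χ = 4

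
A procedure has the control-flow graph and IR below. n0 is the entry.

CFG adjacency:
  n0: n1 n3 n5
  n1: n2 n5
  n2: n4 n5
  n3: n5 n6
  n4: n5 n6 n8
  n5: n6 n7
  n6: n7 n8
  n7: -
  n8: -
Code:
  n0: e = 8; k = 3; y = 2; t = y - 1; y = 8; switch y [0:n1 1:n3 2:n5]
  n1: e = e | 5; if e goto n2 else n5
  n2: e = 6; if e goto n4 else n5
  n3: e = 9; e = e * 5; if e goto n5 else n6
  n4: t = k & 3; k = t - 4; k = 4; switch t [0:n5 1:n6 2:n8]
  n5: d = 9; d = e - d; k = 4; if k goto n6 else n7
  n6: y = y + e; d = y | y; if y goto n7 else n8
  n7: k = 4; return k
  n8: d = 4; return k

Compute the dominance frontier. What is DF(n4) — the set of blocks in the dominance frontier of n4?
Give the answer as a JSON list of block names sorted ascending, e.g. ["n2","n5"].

Answer: ["n5", "n6", "n8"]

Analysis:
idom tree: n1←n0 n2←n1 n3←n0 n4←n2 n5←n0 n6←n0 n7←n0 n8←n0
Dom∩ at merges:
  n5: preds {n0,n1,n2,n3,n4}: {n0} ∩ {n0,n1} ∩ {n0,n1,n2} ∩ {n0,n3} ∩ {n0,n1,n2,n4} = {n0}; idom=n0
  n6: preds {n3,n4,n5}: {n0,n3} ∩ {n0,n1,n2,n4} ∩ {n0,n5} = {n0}; idom=n0
  n7: preds {n5,n6}: {n0,n5} ∩ {n0,n6} = {n0}; idom=n0
  n8: preds {n4,n6}: {n0,n1,n2,n4} ∩ {n0,n6} = {n0}; idom=n0

Frontier:
  n5←n0: walk · to n0
  n5←n1: walk n1 to n0
  n5←n2: walk n2→n1 to n0
  n5←n3: walk n3 to n0
  n5←n4: walk n4→n2→n1 to n0
  n6←n3: walk n3 to n0
  n6←n4: walk n4→n2→n1 to n0
  n6←n5: walk n5 to n0
  n7←n5: walk n5 to n0
  n7←n6: walk n6 to n0
  n8←n4: walk n4→n2→n1 to n0
  n8←n6: walk n6 to n0
  n0 → ∅
  n1 → {n5,n6,n8}
  n2 → {n5,n6,n8}
  n3 → {n5,n6}
  n4 → {n5,n6,n8}
  n5 → {n6,n7}
  n6 → {n7,n8}
  n7 → ∅
  n8 → ∅

DF(n4) = ["n5", "n6", "n8"]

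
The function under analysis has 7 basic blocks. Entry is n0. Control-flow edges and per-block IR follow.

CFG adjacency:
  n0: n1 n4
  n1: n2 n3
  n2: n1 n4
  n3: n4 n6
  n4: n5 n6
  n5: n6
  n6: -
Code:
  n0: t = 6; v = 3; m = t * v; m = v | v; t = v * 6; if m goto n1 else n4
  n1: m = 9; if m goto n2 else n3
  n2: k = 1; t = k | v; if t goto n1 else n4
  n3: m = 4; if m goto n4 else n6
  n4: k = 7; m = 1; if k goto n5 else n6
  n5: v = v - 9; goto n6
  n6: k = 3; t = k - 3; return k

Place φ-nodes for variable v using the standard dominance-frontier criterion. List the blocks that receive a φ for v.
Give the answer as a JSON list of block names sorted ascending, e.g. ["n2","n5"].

Answer: ["n6"]

Analysis:
idom tree: n1←n0 n2←n1 n3←n1 n4←n0 n5←n4 n6←n0
Join-block Dom:
  n1: preds {n0,n2}: {n0} ∩ {n0,n1,n2} = {n0}; idom=n0
  n4: preds {n0,n2,n3}: {n0} ∩ {n0,n1,n2} ∩ {n0,n1,n3} = {n0}; idom=n0
  n6: preds {n3,n4,n5}: {n0,n1,n3} ∩ {n0,n4} ∩ {n0,n4,n5} = {n0}; idom=n0

DF derivation:
  n1←n0: walk · to n0
  n1←n2: walk n2→n1 to n0
  n4←n0: walk · to n0
  n4←n2: walk n2→n1 to n0
  n4←n3: walk n3→n1 to n0
  n6←n3: walk n3→n1 to n0
  n6←n4: walk n4 to n0
  n6←n5: walk n5→n4 to n0
  n0: DF=∅
  n1: DF={n1,n4,n6}
  n2: DF={n1,n4}
  n3: DF={n4,n6}
  n4: DF={n6}
  n5: DF={n6}
  n6: DF=∅

φ for v: defs {n0,n5}
  DF⁺ = {n6}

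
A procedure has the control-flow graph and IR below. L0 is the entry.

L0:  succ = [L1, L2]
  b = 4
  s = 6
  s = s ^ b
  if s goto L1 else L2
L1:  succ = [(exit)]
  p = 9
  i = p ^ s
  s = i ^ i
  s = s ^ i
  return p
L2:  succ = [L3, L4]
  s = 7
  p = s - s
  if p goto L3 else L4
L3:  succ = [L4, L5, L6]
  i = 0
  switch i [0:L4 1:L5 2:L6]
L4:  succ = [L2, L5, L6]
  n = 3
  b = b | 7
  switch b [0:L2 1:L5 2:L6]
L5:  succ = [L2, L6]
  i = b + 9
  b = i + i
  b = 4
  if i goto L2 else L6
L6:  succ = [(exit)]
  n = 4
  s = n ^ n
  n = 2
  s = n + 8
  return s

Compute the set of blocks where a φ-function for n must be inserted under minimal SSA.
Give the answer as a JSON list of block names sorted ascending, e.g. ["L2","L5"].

Answer: ["L2", "L5", "L6"]

Working:
idom tree: L1←L0 L2←L0 L3←L2 L4←L2 L5←L2 L6←L2
Dom∩ at merges:
  L2: preds {L0,L4,L5}: {L0} ∩ {L0,L2,L4} ∩ {L0,L2,L5} = {L0}; idom=L0
  L4: preds {L2,L3}: {L0,L2} ∩ {L0,L2,L3} = {L0,L2}; idom=L2
  L5: preds {L3,L4}: {L0,L2,L3} ∩ {L0,L2,L4} = {L0,L2}; idom=L2
  L6: preds {L3,L4,L5}: {L0,L2,L3} ∩ {L0,L2,L4} ∩ {L0,L2,L5} = {L0,L2}; idom=L2

DF derivation:
  join L2 pred L0: · stop@L0
  join L2 pred L4: L4→L2 stop@L0
  join L2 pred L5: L5→L2 stop@L0
  join L4 pred L2: · stop@L2
  join L4 pred L3: L3 stop@L2
  join L5 pred L3: L3 stop@L2
  join L5 pred L4: L4 stop@L2
  join L6 pred L3: L3 stop@L2
  join L6 pred L4: L4 stop@L2
  join L6 pred L5: L5 stop@L2
  L0: DF=∅
  L1: DF=∅
  L2: DF={L2}
  L3: DF={L4,L5,L6}
  L4: DF={L2,L5,L6}
  L5: DF={L2,L6}
  L6: DF=∅

φ for n: defs {L4,L6}
  DF⁺ = {L2,L5,L6}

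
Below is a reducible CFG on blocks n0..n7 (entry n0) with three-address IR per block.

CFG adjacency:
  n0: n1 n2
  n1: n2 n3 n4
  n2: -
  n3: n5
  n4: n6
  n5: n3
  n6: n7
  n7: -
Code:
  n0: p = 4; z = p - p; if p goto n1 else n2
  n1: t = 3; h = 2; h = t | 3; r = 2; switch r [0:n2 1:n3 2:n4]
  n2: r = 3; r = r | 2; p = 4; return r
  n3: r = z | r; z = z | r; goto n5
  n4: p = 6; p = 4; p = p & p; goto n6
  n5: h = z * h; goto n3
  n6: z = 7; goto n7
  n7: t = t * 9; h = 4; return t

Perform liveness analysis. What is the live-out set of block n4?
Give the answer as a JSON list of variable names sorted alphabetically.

Answer: ["t"]

Analysis:
Block summaries:
  n0: {p,z} / ∅
  n1: {h,r,t} / ∅
  n2: {p,r} / ∅
  n3: {r,z} / {r,z}
  n4: {p} / ∅
  n5: {h} / {h,z}
  n6: {z} / ∅
  n7: {h,t} / {t}

Liveness:
  live n0: ∅→{z}
  live n1: {z}→{h,r,t,z}
  live n2: ∅→∅
  live n3: {h,r,z}→{h,r,z}
  live n4: {t}→{t}
  live n5: {h,r,z}→{h,r,z}
  live n6: {t}→{t}
  live n7: {t}→∅

live-out(n4) = ["t"]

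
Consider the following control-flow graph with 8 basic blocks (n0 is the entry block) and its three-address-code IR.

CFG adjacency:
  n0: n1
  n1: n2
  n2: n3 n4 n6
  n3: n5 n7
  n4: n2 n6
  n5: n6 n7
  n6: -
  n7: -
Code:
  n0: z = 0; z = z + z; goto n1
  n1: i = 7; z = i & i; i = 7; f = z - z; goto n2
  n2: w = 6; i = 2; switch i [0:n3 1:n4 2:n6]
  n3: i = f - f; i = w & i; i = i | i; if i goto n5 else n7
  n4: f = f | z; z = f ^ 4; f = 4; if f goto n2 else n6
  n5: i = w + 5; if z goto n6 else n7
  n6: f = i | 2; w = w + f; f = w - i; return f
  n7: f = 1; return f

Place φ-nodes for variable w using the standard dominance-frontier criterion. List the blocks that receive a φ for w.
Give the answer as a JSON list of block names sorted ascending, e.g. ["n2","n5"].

idom tree: n1←n0 n2←n1 n3←n2 n4←n2 n5←n3 n6←n2 n7←n3
Join-block Dom:
  n2: preds {n1,n4}: {n0,n1} ∩ {n0,n1,n2,n4} = {n0,n1}; idom=n1
  n6: preds {n2,n4,n5}: {n0,n1,n2} ∩ {n0,n1,n2,n4} ∩ {n0,n1,n2,n3,n5} = {n0,n1,n2}; idom=n2
  n7: preds {n3,n5}: {n0,n1,n2,n3} ∩ {n0,n1,n2,n3,n5} = {n0,n1,n2,n3}; idom=n3

DF derivation:
  n2←n1: walk · to n1
  n2←n4: walk n4→n2 to n1
  n6←n2: walk · to n2
  n6←n4: walk n4 to n2
  n6←n5: walk n5→n3 to n2
  n7←n3: walk · to n3
  n7←n5: walk n5 to n3
  DF(n0)=∅
  DF(n1)=∅
  DF(n2)={n2}
  DF(n3)={n6}
  DF(n4)={n2,n6}
  DF(n5)={n6,n7}
  DF(n6)=∅
  DF(n7)=∅

φ for w: defs {n2,n6}
  DF⁺ = {n2}

Answer: ["n2"]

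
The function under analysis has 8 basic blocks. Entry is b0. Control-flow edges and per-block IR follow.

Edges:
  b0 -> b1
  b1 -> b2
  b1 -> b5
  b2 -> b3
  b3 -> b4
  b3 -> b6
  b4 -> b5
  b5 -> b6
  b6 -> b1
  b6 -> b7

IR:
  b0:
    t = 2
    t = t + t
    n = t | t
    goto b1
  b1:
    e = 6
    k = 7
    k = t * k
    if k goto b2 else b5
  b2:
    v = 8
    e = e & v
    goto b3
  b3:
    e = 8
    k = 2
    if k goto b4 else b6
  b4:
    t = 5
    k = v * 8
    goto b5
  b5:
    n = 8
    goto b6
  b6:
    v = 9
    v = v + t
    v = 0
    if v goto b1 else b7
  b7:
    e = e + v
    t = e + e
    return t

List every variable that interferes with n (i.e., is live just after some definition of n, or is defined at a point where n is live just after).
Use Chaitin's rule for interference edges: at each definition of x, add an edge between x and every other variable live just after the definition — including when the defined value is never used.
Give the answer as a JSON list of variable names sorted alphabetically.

Answer: ["e", "t"]

Working:
Block summaries:
  b0: def={n,t} ue=∅
  b1: def={e,k} ue={t}
  b2: def={e,v} ue={e}
  b3: def={e,k} ue=∅
  b4: def={k,t} ue={v}
  b5: def={n} ue=∅
  b6: def={v} ue={t}
  b7: def={e,t} ue={e,v}

Liveness:
  b0: in=∅ out={t}
  b1: in={t} out={e,t}
  b2: in={e,t} out={t,v}
  b3: in={t,v} out={e,t,v}
  b4: in={e,v} out={e,t}
  b5: in={e,t} out={e,t}
  b6: in={e,t} out={e,t,v}
  b7: in={e,v} out=∅

Interfere edges:
  e: {k,n,t,v}
  k: {e,t,v}
  n: {e,t}
  t: {e,k,n,v}
  v: {e,k,t}

N(n) = ["e", "t"]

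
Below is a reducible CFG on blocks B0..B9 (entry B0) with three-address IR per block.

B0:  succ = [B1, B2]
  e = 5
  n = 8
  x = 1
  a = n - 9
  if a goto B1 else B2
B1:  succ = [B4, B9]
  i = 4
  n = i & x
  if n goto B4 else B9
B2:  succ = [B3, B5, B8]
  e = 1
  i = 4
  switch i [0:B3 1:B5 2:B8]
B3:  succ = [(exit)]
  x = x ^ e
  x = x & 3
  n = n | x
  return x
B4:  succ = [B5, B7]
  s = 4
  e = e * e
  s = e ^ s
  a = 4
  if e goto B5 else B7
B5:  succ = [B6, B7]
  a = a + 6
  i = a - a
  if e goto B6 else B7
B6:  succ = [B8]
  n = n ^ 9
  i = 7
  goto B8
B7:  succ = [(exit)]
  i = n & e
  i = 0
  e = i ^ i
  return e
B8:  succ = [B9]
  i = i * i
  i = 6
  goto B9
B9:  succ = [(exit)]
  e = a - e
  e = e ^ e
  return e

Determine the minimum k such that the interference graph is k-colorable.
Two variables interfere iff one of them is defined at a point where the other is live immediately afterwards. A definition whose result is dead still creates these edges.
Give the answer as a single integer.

def/use:
  B0: {a,e,n,x} / ∅
  B1: {i,n} / {x}
  B2: {e,i} / ∅
  B3: {n,x} / {e,n,x}
  B4: {a,e,s} / {e}
  B5: {a,i} / {a,e}
  B6: {i,n} / {n}
  B7: {e,i} / {e,n}
  B8: {i} / {i}
  B9: {e} / {a,e}

Live sets:
  live B0: ∅→{a,e,n,x}
  live B1: {a,e,x}→{a,e,n}
  live B2: {a,n,x}→{a,e,i,n,x}
  live B3: {e,n,x}→∅
  live B4: {e,n}→{a,e,n}
  live B5: {a,e,n}→{a,e,n}
  live B6: {a,e,n}→{a,e,i}
  live B7: {e,n}→∅
  live B8: {a,e,i}→{a,e}
  live B9: {a,e}→∅

Conflict graph:
  a — {e,i,n,x}
  e — {a,i,n,s,x}
  i — {a,e,n,x}
  n — {a,e,i,s,x}
  s — {e,n}
  x — {a,e,i,n}

Chromatic number:
  lower bound: {a,e,i,n,x} mutually conflict ⇒ χ ≥ 5
  assign a→r2 e→r0 i→r3 n→r1 s→r2 x→r4 — no edge inside a register ⇒ χ ≤ 5
  χ = 5

Answer: 5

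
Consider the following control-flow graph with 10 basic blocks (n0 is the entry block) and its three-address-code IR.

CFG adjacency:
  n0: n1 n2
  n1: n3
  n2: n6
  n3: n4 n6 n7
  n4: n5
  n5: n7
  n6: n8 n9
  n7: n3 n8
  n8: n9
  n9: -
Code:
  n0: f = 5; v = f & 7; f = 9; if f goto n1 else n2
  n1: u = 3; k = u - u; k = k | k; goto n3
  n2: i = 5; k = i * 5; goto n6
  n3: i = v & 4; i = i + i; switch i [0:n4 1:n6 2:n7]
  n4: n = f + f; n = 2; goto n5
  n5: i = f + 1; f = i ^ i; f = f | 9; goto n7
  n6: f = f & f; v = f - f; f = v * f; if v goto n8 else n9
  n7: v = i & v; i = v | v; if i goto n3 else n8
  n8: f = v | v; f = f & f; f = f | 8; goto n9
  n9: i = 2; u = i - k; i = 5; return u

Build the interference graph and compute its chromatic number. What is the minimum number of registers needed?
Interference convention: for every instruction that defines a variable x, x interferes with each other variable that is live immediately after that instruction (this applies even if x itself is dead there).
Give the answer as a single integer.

Per-block:
  n0: def={f,v} ue=∅
  n1: def={k,u} ue=∅
  n2: def={i,k} ue=∅
  n3: def={i} ue={v}
  n4: def={n} ue={f}
  n5: def={f,i} ue={f}
  n6: def={f,v} ue={f}
  n7: def={i,v} ue={i,v}
  n8: def={f} ue={v}
  n9: def={i,u} ue={k}

Backward fixpoint:
  n0: in=∅ out={f,v}
  n1: in={f,v} out={f,k,v}
  n2: in={f} out={f,k}
  n3: in={f,k,v} out={f,i,k,v}
  n4: in={f,k,v} out={f,k,v}
  n5: in={f,k,v} out={f,i,k,v}
  n6: in={f,k} out={k,v}
  n7: in={f,i,k,v} out={f,k,v}
  n8: in={k,v} out={k}
  n9: in={k} out=∅

Interfere edges:
  f↔{i,k,n,u,v}
  i↔{f,k,u,v}
  k↔{f,i,n,v}
  n↔{f,k,v}
  u↔{f,i,v}
  v↔{f,i,k,n,u}

Chromatic number:
  lower bound: {f,i,k,v} mutually conflict ⇒ χ ≥ 4
  4-colouring: c0={f}  c1={v}  c2={i,n}  c3={k,u}
  χ = 4

Answer: 4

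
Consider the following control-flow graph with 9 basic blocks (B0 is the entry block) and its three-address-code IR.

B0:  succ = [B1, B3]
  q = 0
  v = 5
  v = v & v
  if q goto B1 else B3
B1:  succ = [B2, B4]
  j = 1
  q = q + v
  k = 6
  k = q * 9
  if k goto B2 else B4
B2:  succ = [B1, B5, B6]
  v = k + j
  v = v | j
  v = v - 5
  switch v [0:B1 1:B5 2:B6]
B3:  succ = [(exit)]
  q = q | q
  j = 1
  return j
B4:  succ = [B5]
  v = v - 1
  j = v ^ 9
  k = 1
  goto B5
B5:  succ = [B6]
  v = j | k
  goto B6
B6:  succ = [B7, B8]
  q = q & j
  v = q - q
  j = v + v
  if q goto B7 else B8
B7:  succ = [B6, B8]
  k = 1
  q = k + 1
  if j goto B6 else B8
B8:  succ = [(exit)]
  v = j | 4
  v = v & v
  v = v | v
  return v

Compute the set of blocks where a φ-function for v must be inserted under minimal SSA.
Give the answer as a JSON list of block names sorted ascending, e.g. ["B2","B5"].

idom tree: B1←B0 B2←B1 B3←B0 B4←B1 B5←B1 B6←B1 B7←B6 B8←B6
Dom∩ at merges:
  B1: preds {B0,B2}: {B0} ∩ {B0,B1,B2} = {B0}; idom=B0
  B5: preds {B2,B4}: {B0,B1,B2} ∩ {B0,B1,B4} = {B0,B1}; idom=B1
  B6: preds {B2,B5,B7}: {B0,B1,B2} ∩ {B0,B1,B5} ∩ {B0,B1,B6,B7} = {B0,B1}; idom=B1
  B8: preds {B6,B7}: {B0,B1,B6} ∩ {B0,B1,B6,B7} = {B0,B1,B6}; idom=B6

DF derivation:
  B1←B0: walk · to B0
  B1←B2: walk B2→B1 to B0
  B5←B2: walk B2 to B1
  B5←B4: walk B4 to B1
  B6←B2: walk B2 to B1
  B6←B5: walk B5 to B1
  B6←B7: walk B7→B6 to B1
  B8←B6: walk · to B6
  B8←B7: walk B7 to B6
  B0 → ∅
  B1 → {B1}
  B2 → {B1,B5,B6}
  B3 → ∅
  B4 → {B5}
  B5 → {B6}
  B6 → {B6}
  B7 → {B6,B8}
  B8 → ∅

φ for v: defs {B0,B2,B4,B5,B6,B8}
  DF⁺ = {B1,B5,B6}

Answer: ["B1", "B5", "B6"]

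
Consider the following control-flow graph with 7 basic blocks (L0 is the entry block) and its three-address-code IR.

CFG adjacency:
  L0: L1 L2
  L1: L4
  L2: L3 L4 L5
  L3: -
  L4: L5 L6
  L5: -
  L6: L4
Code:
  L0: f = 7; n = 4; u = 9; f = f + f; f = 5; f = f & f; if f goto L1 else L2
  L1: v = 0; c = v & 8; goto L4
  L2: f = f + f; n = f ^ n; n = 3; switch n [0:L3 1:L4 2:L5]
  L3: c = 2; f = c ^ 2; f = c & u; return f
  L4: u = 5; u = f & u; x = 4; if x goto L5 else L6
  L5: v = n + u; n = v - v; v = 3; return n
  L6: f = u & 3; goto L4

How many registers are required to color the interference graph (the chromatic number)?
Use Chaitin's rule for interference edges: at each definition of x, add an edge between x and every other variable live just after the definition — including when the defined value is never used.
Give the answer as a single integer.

Block summaries:
  L0 def {f,n,u} use ∅
  L1 def {c,v} use ∅
  L2 def {f,n} use {f,n}
  L3 def {c,f} use {u}
  L4 def {u,x} use {f}
  L5 def {n,v} use {n,u}
  L6 def {f} use {u}

Backward fixpoint:
  L0: in=∅ out={f,n,u}
  L1: in={f,n} out={f,n}
  L2: in={f,n,u} out={f,n,u}
  L3: in={u} out=∅
  L4: in={f,n} out={n,u}
  L5: in={n,u} out=∅
  L6: in={n,u} out={f,n}

Interference:
  c↔{f,n,u}
  f↔{c,n,u,v}
  n↔{c,f,u,v,x}
  u↔{c,f,n,x}
  v↔{f,n}
  x↔{n,u}

Chromatic number:
  {c,f,n,u} pairwise interfere (4-clique) ⇒ χ ≥ 4
  assign c→c3 f→c1 n→c0 u→c2 v→c2 x→c1 — no edge inside a register ⇒ χ ≤ 4
  χ = 4

Answer: 4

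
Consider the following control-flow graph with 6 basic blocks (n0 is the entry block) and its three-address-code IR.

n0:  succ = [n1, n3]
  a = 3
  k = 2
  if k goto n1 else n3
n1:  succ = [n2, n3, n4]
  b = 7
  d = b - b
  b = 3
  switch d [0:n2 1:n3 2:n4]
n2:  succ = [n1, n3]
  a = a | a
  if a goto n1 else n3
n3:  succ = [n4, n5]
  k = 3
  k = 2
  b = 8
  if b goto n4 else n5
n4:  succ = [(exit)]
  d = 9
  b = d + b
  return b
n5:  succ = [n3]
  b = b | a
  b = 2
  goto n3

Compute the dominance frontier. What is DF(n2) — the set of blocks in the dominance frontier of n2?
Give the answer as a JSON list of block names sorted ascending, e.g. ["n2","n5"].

Answer: ["n1", "n3"]

Derivation:
idom tree: n1←n0 n2←n1 n3←n0 n4←n0 n5←n3
Dom at joins:
  n1: preds {n0,n2}: {n0} ∩ {n0,n1,n2} = {n0}; idom=n0
  n3: preds {n0,n1,n2,n5}: {n0} ∩ {n0,n1} ∩ {n0,n1,n2} ∩ {n0,n3,n5} = {n0}; idom=n0
  n4: preds {n1,n3}: {n0,n1} ∩ {n0,n3} = {n0}; idom=n0

DF walk-up:
  join n1 pred n0: · stop@n0
  join n1 pred n2: n2→n1 stop@n0
  join n3 pred n0: · stop@n0
  join n3 pred n1: n1 stop@n0
  join n3 pred n2: n2→n1 stop@n0
  join n3 pred n5: n5→n3 stop@n0
  join n4 pred n1: n1 stop@n0
  join n4 pred n3: n3 stop@n0
  n0 → ∅
  n1 → {n1,n3,n4}
  n2 → {n1,n3}
  n3 → {n3,n4}
  n4 → ∅
  n5 → {n3}

DF(n2) = ["n1", "n3"]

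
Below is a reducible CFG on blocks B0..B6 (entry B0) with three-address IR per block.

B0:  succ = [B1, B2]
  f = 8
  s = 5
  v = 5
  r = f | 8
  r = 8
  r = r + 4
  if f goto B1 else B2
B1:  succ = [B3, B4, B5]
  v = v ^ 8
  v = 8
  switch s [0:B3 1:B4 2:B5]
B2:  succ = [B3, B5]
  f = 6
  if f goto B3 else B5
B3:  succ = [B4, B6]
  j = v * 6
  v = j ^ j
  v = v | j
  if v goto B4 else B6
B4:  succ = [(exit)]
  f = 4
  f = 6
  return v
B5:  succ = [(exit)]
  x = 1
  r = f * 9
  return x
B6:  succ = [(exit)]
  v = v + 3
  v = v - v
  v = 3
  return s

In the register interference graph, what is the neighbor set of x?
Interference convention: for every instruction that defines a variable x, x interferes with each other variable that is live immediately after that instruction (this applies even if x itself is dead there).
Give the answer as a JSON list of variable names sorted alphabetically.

def/use:
  B0: def={f,r,s,v} ue=∅
  B1: def={v} ue={s,v}
  B2: def={f} ue=∅
  B3: def={j,v} ue={v}
  B4: def={f} ue={v}
  B5: def={r,x} ue={f}
  B6: def={v} ue={s,v}

Liveness:
  B0 li=∅ lo={f,s,v}
  B1 li={f,s,v} lo={f,s,v}
  B2 li={s,v} lo={f,s,v}
  B3 li={s,v} lo={s,v}
  B4 li={v} lo=∅
  B5 li={f} lo=∅
  B6 li={s,v} lo=∅

Interference:
  f: {r,s,v,x}
  j: {s,v}
  r: {f,s,v,x}
  s: {f,j,r,v}
  v: {f,j,r,s}
  x: {f,r}

N(x) = ["f", "r"]

Answer: ["f", "r"]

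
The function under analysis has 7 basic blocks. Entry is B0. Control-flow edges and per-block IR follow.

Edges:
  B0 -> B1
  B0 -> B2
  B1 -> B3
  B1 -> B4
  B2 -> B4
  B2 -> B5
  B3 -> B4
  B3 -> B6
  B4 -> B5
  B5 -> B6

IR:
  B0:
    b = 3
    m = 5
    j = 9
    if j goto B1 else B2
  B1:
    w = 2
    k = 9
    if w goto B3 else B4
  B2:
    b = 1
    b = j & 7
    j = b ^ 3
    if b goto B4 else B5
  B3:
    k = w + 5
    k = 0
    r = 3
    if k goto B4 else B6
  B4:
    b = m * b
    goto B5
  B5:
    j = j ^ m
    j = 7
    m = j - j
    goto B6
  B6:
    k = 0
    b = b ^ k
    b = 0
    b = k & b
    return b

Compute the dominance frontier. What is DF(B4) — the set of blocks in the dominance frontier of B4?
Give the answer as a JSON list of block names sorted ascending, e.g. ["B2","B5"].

idom tree: B1←B0 B2←B0 B3←B1 B4←B0 B5←B0 B6←B0
Dom at joins:
  B4: preds {B1,B2,B3}: {B0,B1} ∩ {B0,B2} ∩ {B0,B1,B3} = {B0}; idom=B0
  B5: preds {B2,B4}: {B0,B2} ∩ {B0,B4} = {B0}; idom=B0
  B6: preds {B3,B5}: {B0,B1,B3} ∩ {B0,B5} = {B0}; idom=B0

DF derivation:
  B4←B1: walk B1 to B0
  B4←B2: walk B2 to B0
  B4←B3: walk B3→B1 to B0
  B5←B2: walk B2 to B0
  B5←B4: walk B4 to B0
  B6←B3: walk B3→B1 to B0
  B6←B5: walk B5 to B0
  B0 → ∅
  B1 → {B4,B6}
  B2 → {B4,B5}
  B3 → {B4,B6}
  B4 → {B5}
  B5 → {B6}
  B6 → ∅

DF(B4) = ["B5"]

Answer: ["B5"]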